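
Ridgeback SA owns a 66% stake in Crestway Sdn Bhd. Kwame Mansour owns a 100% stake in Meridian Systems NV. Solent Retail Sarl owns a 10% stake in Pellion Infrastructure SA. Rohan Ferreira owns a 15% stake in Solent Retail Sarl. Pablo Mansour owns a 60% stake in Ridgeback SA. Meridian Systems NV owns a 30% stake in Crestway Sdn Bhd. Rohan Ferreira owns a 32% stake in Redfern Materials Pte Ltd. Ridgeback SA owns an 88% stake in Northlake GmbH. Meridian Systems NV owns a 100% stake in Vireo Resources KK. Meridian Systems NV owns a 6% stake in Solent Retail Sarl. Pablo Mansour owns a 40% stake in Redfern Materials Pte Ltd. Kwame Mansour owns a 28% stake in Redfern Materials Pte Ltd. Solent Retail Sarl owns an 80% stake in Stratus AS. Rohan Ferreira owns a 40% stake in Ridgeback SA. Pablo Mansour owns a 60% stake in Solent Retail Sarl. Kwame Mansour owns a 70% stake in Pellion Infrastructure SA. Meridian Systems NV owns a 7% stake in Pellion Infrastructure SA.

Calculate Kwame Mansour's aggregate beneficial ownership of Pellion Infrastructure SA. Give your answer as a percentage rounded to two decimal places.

77.60%

Kwame reaches Pellion along 3 paths.
Via Meridian → Solent: 100% × 6% × 10% = 0.6%.
Direct stake: 70% = 70%.
Via Meridian: 100% × 7% = 7%.
Total: 0.6% + 70% + 7% = 77.6%.
Rounded: 77.60%.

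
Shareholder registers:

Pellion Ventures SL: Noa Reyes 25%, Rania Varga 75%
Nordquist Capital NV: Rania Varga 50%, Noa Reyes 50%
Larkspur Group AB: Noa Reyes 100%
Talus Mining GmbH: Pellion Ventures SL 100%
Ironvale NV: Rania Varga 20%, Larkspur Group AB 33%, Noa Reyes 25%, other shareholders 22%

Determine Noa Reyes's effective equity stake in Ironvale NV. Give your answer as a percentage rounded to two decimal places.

Noa reaches Ironvale along 2 paths.
Via Larkspur: 100% × 33% = 33%.
Direct stake: 25% = 25%.
Total: 33% + 25% = 58%.
Rounded: 58.00%.

58.00%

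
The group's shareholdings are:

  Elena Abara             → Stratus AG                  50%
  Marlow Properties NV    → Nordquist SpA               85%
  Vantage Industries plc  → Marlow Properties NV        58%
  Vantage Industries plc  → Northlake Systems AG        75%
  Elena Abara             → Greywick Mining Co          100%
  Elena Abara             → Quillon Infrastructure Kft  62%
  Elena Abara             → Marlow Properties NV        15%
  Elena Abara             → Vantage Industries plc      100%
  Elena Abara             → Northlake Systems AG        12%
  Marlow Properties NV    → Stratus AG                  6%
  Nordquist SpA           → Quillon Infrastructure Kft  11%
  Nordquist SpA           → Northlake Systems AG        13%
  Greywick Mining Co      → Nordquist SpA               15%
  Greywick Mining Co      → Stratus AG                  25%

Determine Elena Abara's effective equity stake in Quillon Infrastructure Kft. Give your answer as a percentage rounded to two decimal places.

70.48%

Elena reaches Quillon along 4 paths.
Via Greywick → Nordquist: 100% × 15% × 11% = 1.65%.
Via Vantage → Marlow → Nordquist: 100% × 58% × 85% × 11% = 5.423%.
Via Marlow → Nordquist: 15% × 85% × 11% = 1.4025%.
Direct stake: 62% = 62%.
Total: 1.65% + 5.423% + 1.4025% + 62% = 70.4755%.
Rounded: 70.48%.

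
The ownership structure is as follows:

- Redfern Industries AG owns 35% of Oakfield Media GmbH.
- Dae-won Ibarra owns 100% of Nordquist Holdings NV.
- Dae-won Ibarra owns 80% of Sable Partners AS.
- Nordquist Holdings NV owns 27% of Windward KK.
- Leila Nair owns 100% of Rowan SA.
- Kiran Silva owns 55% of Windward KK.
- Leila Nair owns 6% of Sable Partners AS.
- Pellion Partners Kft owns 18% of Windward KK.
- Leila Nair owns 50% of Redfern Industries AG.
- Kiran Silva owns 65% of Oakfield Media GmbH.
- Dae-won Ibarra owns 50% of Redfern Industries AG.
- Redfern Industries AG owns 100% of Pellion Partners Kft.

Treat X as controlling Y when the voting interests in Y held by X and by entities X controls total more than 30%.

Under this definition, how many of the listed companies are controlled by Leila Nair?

Leila holds 50% of Redfern, so Leila controls Redfern.
Redfern holds 100% of Pellion, so Leila controls Pellion.
Redfern holds 35% of Oakfield, so Leila controls Oakfield.
Leila holds 100% of Rowan, so Leila controls Rowan.
No other company's threshold is met.
Leila controls 4 companies.

4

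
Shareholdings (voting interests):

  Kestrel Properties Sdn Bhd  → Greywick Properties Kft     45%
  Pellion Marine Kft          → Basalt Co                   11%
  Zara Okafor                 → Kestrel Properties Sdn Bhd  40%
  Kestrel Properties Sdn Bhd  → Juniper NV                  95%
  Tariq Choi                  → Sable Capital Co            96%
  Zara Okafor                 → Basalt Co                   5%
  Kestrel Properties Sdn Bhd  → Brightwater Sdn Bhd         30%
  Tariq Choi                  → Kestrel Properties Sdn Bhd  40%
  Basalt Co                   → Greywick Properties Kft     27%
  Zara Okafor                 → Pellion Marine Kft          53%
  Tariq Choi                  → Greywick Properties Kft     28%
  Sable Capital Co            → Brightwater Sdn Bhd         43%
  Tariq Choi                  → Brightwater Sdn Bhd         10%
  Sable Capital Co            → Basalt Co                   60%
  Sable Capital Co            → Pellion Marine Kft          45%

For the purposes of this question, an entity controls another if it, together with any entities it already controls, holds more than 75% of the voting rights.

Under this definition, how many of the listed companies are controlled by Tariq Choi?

1

Tariq holds 96% of Sable, so Tariq controls Sable.
No other company's threshold is met.
Tariq controls 1 company.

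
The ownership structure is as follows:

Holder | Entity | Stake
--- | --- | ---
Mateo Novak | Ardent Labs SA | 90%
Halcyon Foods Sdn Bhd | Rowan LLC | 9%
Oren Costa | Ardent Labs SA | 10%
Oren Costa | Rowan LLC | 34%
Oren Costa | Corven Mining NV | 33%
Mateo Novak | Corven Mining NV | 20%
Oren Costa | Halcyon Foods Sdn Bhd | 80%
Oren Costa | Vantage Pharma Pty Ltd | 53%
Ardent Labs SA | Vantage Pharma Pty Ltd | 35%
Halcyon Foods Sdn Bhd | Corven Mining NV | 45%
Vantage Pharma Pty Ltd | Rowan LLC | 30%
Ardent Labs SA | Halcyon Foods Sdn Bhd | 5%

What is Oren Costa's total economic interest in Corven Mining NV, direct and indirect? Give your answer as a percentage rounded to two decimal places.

Oren reaches Corven along 3 paths.
Via Halcyon: 80% × 45% = 36%.
Via Ardent → Halcyon: 10% × 5% × 45% = 0.225%.
Direct stake: 33% = 33%.
Total: 36% + 0.225% + 33% = 69.225%.
Rounded: 69.23%.

69.23%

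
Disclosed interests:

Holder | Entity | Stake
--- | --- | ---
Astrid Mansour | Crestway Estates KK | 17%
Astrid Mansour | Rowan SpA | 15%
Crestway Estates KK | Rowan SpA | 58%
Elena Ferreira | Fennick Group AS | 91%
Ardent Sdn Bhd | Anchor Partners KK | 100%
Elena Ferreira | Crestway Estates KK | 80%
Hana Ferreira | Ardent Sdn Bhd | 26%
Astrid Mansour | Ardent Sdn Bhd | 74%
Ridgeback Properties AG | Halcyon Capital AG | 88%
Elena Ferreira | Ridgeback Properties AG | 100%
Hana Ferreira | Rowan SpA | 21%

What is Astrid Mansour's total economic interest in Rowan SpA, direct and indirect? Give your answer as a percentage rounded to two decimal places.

Astrid reaches Rowan along 2 paths.
Direct stake: 15% = 15%.
Via Crestway: 17% × 58% = 9.86%.
Total: 15% + 9.86% = 24.86%.

24.86%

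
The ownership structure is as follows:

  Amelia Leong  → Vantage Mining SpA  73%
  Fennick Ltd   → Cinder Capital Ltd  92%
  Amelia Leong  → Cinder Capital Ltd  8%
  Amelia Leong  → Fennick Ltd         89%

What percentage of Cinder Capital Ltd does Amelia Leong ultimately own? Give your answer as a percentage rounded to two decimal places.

Amelia reaches Cinder along 2 paths.
Via Fennick: 89% × 92% = 81.88%.
Direct stake: 8% = 8%.
Total: 81.88% + 8% = 89.88%.

89.88%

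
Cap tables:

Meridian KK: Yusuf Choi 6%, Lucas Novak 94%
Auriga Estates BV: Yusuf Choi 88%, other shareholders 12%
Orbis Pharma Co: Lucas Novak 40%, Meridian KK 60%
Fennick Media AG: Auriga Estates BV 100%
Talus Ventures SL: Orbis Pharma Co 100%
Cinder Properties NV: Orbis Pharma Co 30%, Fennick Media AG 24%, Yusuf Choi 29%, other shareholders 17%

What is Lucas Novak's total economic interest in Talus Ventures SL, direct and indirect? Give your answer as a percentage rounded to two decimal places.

96.40%

Lucas reaches Talus along 2 paths.
Via Orbis: 40% × 100% = 40%.
Via Meridian → Orbis: 94% × 60% × 100% = 56.4%.
Total: 40% + 56.4% = 96.4%.
Rounded: 96.40%.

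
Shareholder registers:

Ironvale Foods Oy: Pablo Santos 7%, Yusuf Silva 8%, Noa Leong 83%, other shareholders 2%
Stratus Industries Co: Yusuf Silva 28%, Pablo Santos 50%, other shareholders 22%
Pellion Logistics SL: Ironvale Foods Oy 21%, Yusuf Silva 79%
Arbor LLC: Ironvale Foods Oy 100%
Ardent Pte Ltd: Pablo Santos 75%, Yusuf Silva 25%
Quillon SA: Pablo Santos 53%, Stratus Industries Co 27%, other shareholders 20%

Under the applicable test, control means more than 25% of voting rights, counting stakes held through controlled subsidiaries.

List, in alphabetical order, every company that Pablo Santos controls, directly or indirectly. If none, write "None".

Ardent Pte Ltd, Quillon SA, Stratus Industries Co

Pablo holds 50% of Stratus, so Pablo controls Stratus.
Pablo holds 75% of Ardent, so Pablo controls Ardent.
Pablo and Stratus together hold 53% + 27% = 80% of Quillon, so Pablo controls Quillon.
No other company's threshold is met.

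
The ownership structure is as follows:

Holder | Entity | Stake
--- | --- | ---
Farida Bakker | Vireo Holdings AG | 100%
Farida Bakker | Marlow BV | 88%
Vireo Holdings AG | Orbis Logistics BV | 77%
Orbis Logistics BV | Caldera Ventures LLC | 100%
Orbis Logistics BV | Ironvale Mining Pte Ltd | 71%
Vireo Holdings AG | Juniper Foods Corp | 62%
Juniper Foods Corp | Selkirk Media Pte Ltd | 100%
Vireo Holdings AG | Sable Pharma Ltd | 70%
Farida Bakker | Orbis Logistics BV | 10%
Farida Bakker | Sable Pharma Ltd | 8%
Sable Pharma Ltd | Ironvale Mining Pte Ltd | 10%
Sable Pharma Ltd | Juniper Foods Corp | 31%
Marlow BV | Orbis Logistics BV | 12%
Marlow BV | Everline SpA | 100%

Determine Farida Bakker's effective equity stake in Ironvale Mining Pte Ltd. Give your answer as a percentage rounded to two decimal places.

Farida reaches Ironvale along 5 paths.
Via Marlow → Orbis: 88% × 12% × 71% = 7.4976%.
Via Vireo → Orbis: 100% × 77% × 71% = 54.67%.
Via Orbis: 10% × 71% = 7.1%.
Via Sable: 8% × 10% = 0.8%.
Via Vireo → Sable: 100% × 70% × 10% = 7%.
Total: 7.4976% + 54.67% + 7.1% + 0.8% + 7% = 77.0676%.
Rounded: 77.07%.

77.07%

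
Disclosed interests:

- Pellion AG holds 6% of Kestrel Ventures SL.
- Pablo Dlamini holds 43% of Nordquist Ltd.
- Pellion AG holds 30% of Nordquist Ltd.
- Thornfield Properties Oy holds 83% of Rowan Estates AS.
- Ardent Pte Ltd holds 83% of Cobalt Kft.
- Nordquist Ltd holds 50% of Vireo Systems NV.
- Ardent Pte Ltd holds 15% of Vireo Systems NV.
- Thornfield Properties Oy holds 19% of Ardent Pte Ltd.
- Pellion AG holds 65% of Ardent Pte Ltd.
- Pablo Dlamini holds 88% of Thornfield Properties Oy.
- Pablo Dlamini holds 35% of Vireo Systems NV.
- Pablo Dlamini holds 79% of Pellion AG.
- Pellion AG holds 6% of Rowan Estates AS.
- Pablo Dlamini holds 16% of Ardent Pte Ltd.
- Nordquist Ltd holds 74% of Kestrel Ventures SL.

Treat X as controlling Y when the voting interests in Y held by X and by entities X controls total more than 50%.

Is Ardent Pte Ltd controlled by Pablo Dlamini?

Pablo holds 88% of Thornfield, so Pablo controls Thornfield.
Pablo holds 79% of Pellion, so Pablo controls Pellion.
Pellion and Pablo and Thornfield together hold 65% + 16% + 19% = 100% of Ardent, so Pablo controls Ardent.

Yes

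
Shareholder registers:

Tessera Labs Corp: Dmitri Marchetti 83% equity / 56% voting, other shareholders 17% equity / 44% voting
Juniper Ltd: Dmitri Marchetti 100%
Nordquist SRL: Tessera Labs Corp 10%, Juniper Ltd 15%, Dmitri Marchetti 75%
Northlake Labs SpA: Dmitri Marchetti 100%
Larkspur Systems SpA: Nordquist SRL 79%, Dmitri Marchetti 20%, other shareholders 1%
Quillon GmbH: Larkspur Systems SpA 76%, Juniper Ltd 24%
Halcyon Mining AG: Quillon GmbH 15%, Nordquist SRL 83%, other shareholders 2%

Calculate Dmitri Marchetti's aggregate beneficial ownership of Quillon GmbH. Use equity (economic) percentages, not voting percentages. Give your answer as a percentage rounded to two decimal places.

Dmitri reaches Quillon along 5 paths.
Via Tessera → Nordquist → Larkspur: 83% × 10% × 79% × 76% = 4.98332%.
Via Juniper → Nordquist → Larkspur: 100% × 15% × 79% × 76% = 9.006%.
Via Nordquist → Larkspur: 75% × 79% × 76% = 45.03%.
Via Larkspur: 20% × 76% = 15.2%.
Via Juniper: 100% × 24% = 24%.
Total: 4.98332% + 9.006% + 45.03% + 15.2% + 24% = 98.21932%.
Rounded: 98.22%.

98.22%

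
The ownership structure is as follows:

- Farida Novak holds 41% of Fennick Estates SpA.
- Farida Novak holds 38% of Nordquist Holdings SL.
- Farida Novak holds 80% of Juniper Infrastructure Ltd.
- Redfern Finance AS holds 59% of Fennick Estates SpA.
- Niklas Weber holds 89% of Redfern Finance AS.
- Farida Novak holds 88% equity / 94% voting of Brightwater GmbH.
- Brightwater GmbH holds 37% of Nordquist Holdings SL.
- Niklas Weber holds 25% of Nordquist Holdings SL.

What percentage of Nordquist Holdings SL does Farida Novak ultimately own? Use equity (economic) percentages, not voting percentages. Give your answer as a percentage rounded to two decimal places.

70.56%

Farida reaches Nordquist along 2 paths.
Via Brightwater: 88% × 37% = 32.56%.
Direct stake: 38% = 38%.
Total: 32.56% + 38% = 70.56%.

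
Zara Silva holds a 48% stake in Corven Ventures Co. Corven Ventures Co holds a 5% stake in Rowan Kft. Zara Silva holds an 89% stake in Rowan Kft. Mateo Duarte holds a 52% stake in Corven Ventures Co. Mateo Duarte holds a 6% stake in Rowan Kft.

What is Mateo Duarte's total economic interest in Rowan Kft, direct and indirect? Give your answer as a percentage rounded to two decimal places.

Mateo reaches Rowan along 2 paths.
Via Corven: 52% × 5% = 2.6%.
Direct stake: 6% = 6%.
Total: 2.6% + 6% = 8.6%.
Rounded: 8.60%.

8.60%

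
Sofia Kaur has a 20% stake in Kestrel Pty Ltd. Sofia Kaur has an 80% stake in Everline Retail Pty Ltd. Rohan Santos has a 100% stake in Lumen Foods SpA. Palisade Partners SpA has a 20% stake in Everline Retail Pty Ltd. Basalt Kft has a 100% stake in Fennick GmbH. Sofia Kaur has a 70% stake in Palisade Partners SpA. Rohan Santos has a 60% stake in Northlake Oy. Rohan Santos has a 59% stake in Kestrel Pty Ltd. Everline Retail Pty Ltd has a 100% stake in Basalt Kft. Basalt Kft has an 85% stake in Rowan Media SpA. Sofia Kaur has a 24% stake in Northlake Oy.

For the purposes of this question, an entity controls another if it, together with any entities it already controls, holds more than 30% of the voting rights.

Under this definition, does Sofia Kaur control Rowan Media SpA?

Sofia holds 70% of Palisade, so Sofia controls Palisade.
Palisade and Sofia together hold 20% + 80% = 100% of Everline, so Sofia controls Everline.
Everline holds 100% of Basalt, so Sofia controls Basalt.
Basalt holds 85% of Rowan, so Sofia controls Rowan.

Yes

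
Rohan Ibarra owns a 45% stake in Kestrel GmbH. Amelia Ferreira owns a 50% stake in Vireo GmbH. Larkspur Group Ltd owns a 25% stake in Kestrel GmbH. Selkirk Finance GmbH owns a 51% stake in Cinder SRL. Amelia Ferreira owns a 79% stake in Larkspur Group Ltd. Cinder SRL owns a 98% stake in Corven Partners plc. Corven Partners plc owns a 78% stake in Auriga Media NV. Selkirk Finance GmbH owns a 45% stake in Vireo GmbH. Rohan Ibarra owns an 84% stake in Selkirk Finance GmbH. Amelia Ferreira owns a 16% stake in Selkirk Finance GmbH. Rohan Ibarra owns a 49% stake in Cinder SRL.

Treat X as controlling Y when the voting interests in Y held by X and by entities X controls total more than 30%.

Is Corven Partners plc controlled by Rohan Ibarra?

Rohan holds 84% of Selkirk, so Rohan controls Selkirk.
Rohan and Selkirk together hold 49% + 51% = 100% of Cinder, so Rohan controls Cinder.
Cinder holds 98% of Corven, so Rohan controls Corven.

Yes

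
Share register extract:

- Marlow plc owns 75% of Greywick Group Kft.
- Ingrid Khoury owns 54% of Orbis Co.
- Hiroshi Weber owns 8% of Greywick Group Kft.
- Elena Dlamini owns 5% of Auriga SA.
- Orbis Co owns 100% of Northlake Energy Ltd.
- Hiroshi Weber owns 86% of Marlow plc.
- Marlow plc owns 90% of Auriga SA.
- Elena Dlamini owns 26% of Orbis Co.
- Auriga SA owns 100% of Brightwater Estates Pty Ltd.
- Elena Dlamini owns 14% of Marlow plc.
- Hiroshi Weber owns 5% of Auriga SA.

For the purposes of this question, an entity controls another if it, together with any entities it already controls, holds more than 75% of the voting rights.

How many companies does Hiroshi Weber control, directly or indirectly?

Hiroshi holds 86% of Marlow, so Hiroshi controls Marlow.
Marlow and Hiroshi together hold 90% + 5% = 95% of Auriga, so Hiroshi controls Auriga.
Auriga holds 100% of Brightwater, so Hiroshi controls Brightwater.
Hiroshi and Marlow together hold 8% + 75% = 83% of Greywick, so Hiroshi controls Greywick.
No other company's threshold is met.
Hiroshi controls 4 companies.

4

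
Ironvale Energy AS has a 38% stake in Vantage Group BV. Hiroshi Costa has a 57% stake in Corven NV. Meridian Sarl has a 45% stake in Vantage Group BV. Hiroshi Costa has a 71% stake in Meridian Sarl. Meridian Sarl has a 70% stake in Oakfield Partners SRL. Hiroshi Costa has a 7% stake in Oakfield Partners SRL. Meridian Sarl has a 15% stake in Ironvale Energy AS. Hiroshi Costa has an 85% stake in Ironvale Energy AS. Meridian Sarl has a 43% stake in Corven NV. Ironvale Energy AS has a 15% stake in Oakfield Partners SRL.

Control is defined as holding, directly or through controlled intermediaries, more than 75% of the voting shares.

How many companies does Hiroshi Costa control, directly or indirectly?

Hiroshi holds 85% of Ironvale, so Hiroshi controls Ironvale.
No other company's threshold is met.
Hiroshi controls 1 company.

1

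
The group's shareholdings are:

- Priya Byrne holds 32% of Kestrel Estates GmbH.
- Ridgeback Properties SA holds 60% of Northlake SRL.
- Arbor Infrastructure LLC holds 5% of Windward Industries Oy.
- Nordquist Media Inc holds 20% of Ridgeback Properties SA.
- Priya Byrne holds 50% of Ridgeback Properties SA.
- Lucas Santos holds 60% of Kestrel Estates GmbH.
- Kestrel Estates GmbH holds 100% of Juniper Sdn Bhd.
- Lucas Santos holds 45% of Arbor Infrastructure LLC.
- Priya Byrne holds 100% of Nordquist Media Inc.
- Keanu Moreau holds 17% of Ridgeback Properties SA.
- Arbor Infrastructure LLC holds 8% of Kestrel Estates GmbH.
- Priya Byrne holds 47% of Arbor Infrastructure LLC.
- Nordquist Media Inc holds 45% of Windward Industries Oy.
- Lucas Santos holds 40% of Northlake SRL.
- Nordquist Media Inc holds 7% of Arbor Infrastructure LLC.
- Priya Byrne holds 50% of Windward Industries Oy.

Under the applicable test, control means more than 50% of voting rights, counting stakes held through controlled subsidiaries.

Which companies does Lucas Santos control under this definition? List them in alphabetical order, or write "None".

Juniper Sdn Bhd, Kestrel Estates GmbH

Lucas holds 60% of Kestrel, so Lucas controls Kestrel.
Kestrel holds 100% of Juniper, so Lucas controls Juniper.
No other company's threshold is met.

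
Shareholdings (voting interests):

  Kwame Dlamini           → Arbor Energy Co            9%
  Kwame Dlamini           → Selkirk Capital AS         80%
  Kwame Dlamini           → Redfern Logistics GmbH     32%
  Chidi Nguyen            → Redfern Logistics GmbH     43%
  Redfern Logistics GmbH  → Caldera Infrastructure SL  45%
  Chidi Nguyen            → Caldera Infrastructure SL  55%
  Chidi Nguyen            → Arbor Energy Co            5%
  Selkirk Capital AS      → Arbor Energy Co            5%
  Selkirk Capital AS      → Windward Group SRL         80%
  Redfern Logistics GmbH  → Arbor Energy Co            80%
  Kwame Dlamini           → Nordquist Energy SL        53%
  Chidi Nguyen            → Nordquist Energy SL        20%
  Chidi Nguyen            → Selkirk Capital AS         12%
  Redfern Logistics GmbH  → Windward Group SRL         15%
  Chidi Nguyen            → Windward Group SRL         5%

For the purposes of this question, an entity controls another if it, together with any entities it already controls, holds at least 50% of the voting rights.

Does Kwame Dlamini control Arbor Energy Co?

No

Kwame holds 53% of Nordquist, so Kwame controls Nordquist.
Kwame holds 80% of Selkirk, so Kwame controls Selkirk.
Selkirk holds 80% of Windward, so Kwame controls Windward.
In Arbor, Kwame's side holds only 9% + 5% = 14%, not ≥ 50%.
So Kwame does not control Arbor.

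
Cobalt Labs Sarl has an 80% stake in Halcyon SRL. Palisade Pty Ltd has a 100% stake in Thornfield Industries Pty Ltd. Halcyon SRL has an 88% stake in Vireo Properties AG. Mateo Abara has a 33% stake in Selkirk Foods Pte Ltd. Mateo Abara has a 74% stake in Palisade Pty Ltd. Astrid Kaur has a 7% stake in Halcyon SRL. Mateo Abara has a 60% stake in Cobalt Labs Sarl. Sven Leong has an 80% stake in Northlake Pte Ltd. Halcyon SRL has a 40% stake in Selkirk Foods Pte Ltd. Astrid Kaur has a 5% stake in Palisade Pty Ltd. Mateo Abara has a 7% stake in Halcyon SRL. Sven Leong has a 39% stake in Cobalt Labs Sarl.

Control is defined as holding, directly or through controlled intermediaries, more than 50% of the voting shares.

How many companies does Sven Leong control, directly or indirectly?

Sven holds 80% of Northlake, so Sven controls Northlake.
No other company's threshold is met.
Sven controls 1 company.

1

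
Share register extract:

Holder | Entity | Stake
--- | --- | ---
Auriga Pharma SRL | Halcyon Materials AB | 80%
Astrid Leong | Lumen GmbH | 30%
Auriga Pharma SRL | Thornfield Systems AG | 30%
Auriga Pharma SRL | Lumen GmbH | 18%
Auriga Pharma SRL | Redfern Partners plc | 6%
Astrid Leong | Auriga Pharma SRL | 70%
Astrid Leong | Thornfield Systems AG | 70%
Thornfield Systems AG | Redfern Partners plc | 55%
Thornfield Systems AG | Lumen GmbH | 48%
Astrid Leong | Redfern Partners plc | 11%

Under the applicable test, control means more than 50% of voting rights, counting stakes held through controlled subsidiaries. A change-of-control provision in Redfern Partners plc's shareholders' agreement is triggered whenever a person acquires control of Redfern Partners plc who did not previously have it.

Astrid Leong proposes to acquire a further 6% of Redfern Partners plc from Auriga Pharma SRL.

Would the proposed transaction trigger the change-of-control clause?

No

The purchase adds only to Astrid's holdings (Auriga's stake shrinks), so Astrid is the only person who could newly come to control Redfern.
Astrid holds 70% of Auriga, so Astrid controls Auriga.
Auriga and Astrid together hold 30% + 70% = 100% of Thornfield, so Astrid controls Thornfield.
Thornfield and Auriga and Astrid together hold 55% + 6% + 11% = 72% of Redfern, so Astrid controls Redfern.
So Astrid already controls Redfern before the transaction.
After the purchase, Astrid's direct stake in Redfern rises to 11% + 6% = 17%, and Auriga's stake falls to 0%.
Astrid controlled Redfern already, so this is not a new person acquiring control; every other person's position is unchanged or reduced.
No new person acquires control, so the clause is not triggered.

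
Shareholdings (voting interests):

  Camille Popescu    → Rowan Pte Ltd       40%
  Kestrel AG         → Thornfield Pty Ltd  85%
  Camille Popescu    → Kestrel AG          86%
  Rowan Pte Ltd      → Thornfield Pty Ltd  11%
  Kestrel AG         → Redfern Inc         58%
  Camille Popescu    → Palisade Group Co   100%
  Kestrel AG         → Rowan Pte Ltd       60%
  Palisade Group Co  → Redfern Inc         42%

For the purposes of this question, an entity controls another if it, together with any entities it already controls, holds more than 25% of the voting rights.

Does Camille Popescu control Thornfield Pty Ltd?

Camille holds 86% of Kestrel, so Camille controls Kestrel.
Kestrel and Camille together hold 60% + 40% = 100% of Rowan, so Camille controls Rowan.
Rowan and Kestrel together hold 11% + 85% = 96% of Thornfield, so Camille controls Thornfield.

Yes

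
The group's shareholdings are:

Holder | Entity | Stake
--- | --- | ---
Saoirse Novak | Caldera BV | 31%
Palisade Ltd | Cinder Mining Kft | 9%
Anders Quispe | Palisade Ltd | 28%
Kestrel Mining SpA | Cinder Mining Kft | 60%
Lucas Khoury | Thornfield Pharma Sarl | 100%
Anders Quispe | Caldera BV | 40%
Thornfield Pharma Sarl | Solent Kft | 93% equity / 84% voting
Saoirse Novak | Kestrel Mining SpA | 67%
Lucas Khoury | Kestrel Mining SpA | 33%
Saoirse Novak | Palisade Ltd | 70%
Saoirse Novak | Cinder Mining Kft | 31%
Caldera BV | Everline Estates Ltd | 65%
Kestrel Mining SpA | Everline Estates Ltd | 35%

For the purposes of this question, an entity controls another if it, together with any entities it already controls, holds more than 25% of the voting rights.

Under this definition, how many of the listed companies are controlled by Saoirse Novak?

Saoirse holds 31% of Caldera, so Saoirse controls Caldera.
Saoirse holds 70% of Palisade, so Saoirse controls Palisade.
Saoirse holds 67% of Kestrel, so Saoirse controls Kestrel.
Palisade and Saoirse and Kestrel together hold 9% + 31% + 60% = 100% of Cinder, so Saoirse controls Cinder.
Caldera and Kestrel together hold 65% + 35% = 100% of Everline, so Saoirse controls Everline.
No other company's threshold is met.
Saoirse controls 5 companies.

5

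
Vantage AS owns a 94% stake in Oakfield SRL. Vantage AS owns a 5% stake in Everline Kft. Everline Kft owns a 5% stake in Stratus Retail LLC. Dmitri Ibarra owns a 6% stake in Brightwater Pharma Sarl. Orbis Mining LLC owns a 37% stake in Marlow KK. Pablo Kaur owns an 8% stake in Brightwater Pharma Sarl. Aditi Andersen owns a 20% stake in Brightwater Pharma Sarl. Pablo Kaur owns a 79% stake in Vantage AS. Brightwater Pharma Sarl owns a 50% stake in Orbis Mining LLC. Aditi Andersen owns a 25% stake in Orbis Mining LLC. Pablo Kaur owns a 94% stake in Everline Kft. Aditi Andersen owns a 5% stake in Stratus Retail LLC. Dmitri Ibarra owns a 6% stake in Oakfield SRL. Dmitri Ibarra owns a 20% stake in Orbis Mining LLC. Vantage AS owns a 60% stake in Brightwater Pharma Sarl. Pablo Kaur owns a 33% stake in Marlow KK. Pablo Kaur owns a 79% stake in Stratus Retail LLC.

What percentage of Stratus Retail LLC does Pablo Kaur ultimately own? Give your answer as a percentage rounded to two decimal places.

83.90%

Pablo reaches Stratus along 3 paths.
Direct stake: 79% = 79%.
Via Everline: 94% × 5% = 4.7%.
Via Vantage → Everline: 79% × 5% × 5% = 0.1975%.
Total: 79% + 4.7% + 0.1975% = 83.8975%.
Rounded: 83.90%.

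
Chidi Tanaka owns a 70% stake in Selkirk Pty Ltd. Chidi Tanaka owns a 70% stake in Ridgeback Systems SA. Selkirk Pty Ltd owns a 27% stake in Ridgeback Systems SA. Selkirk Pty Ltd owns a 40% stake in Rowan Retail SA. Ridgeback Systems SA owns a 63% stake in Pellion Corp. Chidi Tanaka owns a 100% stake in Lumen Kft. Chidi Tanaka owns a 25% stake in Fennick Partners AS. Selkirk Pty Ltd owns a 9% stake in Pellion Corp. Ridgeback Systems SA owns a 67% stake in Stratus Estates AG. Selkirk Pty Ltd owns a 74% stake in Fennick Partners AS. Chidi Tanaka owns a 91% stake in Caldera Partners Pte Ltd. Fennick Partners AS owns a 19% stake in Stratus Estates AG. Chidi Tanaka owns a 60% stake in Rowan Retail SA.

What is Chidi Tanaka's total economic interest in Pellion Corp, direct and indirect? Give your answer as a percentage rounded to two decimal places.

Chidi reaches Pellion along 3 paths.
Via Selkirk: 70% × 9% = 6.3%.
Via Selkirk → Ridgeback: 70% × 27% × 63% = 11.907%.
Via Ridgeback: 70% × 63% = 44.1%.
Total: 6.3% + 11.907% + 44.1% = 62.307%.
Rounded: 62.31%.

62.31%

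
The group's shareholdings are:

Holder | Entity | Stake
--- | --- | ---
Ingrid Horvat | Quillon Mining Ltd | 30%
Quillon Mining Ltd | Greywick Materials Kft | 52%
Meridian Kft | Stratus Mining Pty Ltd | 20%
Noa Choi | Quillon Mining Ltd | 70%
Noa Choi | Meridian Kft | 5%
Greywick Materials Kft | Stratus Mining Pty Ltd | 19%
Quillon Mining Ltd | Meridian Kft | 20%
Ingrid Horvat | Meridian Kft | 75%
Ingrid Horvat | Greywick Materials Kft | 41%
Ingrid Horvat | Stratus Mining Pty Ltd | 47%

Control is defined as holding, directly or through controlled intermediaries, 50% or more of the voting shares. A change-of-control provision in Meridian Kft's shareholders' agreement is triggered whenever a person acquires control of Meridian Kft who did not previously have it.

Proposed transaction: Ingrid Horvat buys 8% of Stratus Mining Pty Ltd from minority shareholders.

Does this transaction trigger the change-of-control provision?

The purchase changes only Ingrid's holdings, so Ingrid is the only person who could newly come to control Meridian.
Ingrid holds 75% of Meridian, so Ingrid controls Meridian.
So Ingrid already controls Meridian before the transaction.
After the purchase, Ingrid's direct stake in Stratus rises to 47% + 8% = 55%.
Ingrid controlled Meridian already, so this is not a new person acquiring control; every other person's position is unchanged or reduced.
No new person acquires control, so the clause is not triggered.

No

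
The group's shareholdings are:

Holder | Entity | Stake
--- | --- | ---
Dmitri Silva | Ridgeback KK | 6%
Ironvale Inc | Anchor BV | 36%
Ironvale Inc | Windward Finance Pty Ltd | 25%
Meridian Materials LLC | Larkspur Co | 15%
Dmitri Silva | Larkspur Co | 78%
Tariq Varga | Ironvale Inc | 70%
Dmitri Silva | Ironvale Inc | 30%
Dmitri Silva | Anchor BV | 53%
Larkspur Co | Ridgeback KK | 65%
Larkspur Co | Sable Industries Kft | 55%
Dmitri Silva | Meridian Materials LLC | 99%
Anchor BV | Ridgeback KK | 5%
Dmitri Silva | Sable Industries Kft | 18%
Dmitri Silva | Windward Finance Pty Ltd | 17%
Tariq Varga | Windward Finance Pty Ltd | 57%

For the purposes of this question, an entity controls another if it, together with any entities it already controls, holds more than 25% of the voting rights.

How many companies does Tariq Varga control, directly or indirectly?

3

Tariq holds 70% of Ironvale, so Tariq controls Ironvale.
Ironvale holds 36% of Anchor, so Tariq controls Anchor.
Ironvale and Tariq together hold 25% + 57% = 82% of Windward, so Tariq controls Windward.
No other company's threshold is met.
Tariq controls 3 companies.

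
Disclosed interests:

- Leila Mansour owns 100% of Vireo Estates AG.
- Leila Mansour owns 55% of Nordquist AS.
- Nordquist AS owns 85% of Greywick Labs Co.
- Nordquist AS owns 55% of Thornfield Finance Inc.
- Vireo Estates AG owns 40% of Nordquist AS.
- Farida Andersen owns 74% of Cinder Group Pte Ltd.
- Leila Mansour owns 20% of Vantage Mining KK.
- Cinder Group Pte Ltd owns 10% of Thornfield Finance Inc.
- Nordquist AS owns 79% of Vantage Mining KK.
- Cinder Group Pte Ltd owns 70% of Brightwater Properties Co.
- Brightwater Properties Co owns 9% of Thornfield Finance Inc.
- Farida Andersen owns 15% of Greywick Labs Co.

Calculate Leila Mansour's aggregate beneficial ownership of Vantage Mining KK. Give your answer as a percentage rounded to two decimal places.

Leila reaches Vantage along 3 paths.
Direct stake: 20% = 20%.
Via Vireo → Nordquist: 100% × 40% × 79% = 31.6%.
Via Nordquist: 55% × 79% = 43.45%.
Total: 20% + 31.6% + 43.45% = 95.05%.

95.05%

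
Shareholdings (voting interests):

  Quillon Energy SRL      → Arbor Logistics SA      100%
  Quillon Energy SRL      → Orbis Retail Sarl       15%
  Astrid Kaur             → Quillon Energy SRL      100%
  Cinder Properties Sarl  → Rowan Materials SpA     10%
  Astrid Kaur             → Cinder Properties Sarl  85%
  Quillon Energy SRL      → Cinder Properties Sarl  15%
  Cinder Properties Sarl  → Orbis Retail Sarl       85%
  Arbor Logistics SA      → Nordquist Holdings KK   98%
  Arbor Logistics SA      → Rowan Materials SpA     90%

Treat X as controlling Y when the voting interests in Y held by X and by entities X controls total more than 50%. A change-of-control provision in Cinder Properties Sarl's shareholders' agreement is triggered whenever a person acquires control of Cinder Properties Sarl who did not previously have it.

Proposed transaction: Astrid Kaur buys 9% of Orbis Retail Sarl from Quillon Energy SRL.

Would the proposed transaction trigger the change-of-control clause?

The purchase adds only to Astrid's holdings (Quillon's stake shrinks), so Astrid is the only person who could newly come to control Cinder.
Astrid holds 100% of Quillon, so Astrid controls Quillon.
Quillon and Astrid together hold 15% + 85% = 100% of Cinder, so Astrid controls Cinder.
So Astrid already controls Cinder before the transaction.
After the purchase, Astrid holds 9% of Orbis directly, and Quillon's stake falls to 6%.
Astrid controlled Cinder already, so this is not a new person acquiring control; every other person's position is unchanged or reduced.
No new person acquires control, so the clause is not triggered.

No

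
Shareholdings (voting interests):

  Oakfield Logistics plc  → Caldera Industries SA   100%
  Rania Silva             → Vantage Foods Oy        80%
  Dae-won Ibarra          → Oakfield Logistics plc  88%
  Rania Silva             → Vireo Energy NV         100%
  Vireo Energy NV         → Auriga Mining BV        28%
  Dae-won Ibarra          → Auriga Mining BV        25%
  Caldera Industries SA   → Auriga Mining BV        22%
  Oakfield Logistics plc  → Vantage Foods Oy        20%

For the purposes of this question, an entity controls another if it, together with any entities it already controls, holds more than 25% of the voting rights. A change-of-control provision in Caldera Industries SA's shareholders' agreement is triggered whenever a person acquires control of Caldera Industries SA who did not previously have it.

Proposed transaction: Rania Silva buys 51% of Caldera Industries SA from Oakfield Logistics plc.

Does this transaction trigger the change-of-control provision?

The purchase adds only to Rania's holdings (Oakfield's stake shrinks), so Rania is the only person who could newly come to control Caldera.
Rania holds 100% of Vireo, so Rania controls Vireo.
Vireo holds 28% of Auriga, so Rania controls Auriga.
Rania holds 80% of Vantage, so Rania controls Vantage.
Neither Rania nor any entity Rania controls holds any voting interest in Caldera.
So before the transaction, Rania does not control Caldera.
After the purchase, Rania holds 51% of Caldera directly, and Oakfield's stake falls to 49%.
Rania holds 51% of Caldera, so Rania controls Caldera.
Rania did not control Caldera before and does after, so the clause is triggered.

Yes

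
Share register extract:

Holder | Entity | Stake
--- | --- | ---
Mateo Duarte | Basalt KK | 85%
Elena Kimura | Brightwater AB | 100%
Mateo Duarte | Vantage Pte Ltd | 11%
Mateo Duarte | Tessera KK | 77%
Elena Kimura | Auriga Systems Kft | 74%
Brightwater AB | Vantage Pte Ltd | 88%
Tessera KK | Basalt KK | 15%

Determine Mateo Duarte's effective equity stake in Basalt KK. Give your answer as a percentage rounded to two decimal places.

Mateo reaches Basalt along 2 paths.
Direct stake: 85% = 85%.
Via Tessera: 77% × 15% = 11.55%.
Total: 85% + 11.55% = 96.55%.

96.55%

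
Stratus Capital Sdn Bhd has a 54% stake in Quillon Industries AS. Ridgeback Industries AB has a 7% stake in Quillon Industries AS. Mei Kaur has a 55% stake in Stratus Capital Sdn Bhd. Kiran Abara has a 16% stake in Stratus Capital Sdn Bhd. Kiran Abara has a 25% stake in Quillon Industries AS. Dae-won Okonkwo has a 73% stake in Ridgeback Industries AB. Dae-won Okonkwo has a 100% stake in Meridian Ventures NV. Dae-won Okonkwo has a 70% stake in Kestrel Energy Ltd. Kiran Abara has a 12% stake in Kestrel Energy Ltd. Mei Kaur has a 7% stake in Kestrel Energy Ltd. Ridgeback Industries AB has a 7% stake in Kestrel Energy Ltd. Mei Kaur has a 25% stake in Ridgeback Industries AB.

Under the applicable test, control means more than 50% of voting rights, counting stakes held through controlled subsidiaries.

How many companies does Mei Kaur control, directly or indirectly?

2

Mei holds 55% of Stratus, so Mei controls Stratus.
Stratus holds 54% of Quillon, so Mei controls Quillon.
No other company's threshold is met.
Mei controls 2 companies.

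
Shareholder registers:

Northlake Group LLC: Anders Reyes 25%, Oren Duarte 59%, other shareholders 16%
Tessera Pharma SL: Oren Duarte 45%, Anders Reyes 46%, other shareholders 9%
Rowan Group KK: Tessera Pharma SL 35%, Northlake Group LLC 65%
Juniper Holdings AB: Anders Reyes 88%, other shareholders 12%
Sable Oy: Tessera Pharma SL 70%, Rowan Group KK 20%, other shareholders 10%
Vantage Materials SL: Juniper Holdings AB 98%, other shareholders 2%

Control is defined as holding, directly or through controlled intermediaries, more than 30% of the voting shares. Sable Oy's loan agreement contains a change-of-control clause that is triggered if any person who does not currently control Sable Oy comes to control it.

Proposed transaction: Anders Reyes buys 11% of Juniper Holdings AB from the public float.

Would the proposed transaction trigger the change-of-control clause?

The purchase changes only Anders's holdings, so Anders is the only person who could newly come to control Sable.
Anders holds 46% of Tessera, so Anders controls Tessera.
Tessera holds 35% of Rowan, so Anders controls Rowan.
Tessera and Rowan together hold 70% + 20% = 90% of Sable, so Anders controls Sable.
So Anders already controls Sable before the transaction.
After the purchase, Anders's direct stake in Juniper rises to 88% + 11% = 99%.
Anders controlled Sable already, so this is not a new person acquiring control; every other person's position is unchanged or reduced.
No new person acquires control, so the clause is not triggered.

No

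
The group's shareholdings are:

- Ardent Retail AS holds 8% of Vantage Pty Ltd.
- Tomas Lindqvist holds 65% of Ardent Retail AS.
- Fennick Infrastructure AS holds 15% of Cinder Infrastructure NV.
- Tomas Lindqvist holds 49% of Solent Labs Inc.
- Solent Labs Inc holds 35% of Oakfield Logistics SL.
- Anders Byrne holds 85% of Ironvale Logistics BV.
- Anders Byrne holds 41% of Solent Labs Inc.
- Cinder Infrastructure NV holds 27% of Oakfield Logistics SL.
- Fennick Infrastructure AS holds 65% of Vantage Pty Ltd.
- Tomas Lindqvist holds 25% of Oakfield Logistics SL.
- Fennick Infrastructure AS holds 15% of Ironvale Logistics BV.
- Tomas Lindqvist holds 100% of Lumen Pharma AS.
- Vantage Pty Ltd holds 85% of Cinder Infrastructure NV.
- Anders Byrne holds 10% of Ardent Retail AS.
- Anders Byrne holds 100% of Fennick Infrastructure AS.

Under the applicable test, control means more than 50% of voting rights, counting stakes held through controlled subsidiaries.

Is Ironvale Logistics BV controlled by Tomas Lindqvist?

No

Tomas holds 65% of Ardent, so Tomas controls Ardent.
Tomas holds 100% of Lumen, so Tomas controls Lumen.
Neither Tomas nor any entity Tomas controls holds any voting interest in Ironvale.
So Tomas does not control Ironvale.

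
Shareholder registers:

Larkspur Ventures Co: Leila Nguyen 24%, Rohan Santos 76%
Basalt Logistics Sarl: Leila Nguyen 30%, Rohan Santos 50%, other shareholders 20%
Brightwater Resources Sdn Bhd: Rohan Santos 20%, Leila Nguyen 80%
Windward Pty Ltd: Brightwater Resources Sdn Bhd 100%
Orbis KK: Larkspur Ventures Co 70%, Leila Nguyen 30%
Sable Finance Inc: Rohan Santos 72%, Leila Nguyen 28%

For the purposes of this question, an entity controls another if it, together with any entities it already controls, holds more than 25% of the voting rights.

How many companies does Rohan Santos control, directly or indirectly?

4

Rohan holds 76% of Larkspur, so Rohan controls Larkspur.
Rohan holds 50% of Basalt, so Rohan controls Basalt.
Larkspur holds 70% of Orbis, so Rohan controls Orbis.
Rohan holds 72% of Sable, so Rohan controls Sable.
No other company's threshold is met.
Rohan controls 4 companies.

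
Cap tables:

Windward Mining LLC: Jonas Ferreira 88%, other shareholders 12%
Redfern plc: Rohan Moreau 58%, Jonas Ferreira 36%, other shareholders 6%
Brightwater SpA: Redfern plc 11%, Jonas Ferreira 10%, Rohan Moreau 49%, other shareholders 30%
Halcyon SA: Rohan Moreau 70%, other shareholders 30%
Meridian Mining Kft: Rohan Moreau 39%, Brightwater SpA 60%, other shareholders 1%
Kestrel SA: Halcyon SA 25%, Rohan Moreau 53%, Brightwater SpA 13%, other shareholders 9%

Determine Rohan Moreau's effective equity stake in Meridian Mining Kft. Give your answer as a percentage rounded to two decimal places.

72.23%

Rohan reaches Meridian along 3 paths.
Direct stake: 39% = 39%.
Via Redfern → Brightwater: 58% × 11% × 60% = 3.828%.
Via Brightwater: 49% × 60% = 29.4%.
Total: 39% + 3.828% + 29.4% = 72.228%.
Rounded: 72.23%.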